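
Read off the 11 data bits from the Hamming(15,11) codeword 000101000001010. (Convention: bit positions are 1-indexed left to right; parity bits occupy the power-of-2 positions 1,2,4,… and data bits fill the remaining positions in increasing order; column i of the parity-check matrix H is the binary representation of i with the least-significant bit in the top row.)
Parity bits occupy power-of-2 positions; data bits are at positions {3,5,6,7,9,10,11,12,13,14,15} (1-indexed).
Extract: c[3]=0 c[5]=0 c[6]=1 c[7]=0 c[9]=0 c[10]=0 c[11]=0 c[12]=1 c[13]=0 c[14]=1 c[15]=0
Data = 00100001010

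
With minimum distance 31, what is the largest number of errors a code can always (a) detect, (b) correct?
(a) Detection requires d_min ≥ e+1, so e ≤ d_min − 1 = 30.
(b) Correction requires d_min ≥ 2t+1, so t ≤ ⌊(d_min − 1)/2⌋ = ⌊30/2⌋ = 15.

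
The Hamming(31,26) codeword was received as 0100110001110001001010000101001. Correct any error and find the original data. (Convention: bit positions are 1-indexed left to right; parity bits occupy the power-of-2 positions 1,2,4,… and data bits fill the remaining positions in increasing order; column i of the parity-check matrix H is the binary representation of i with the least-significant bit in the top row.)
Syndrome s = H · r^T (mod 2), r = 0100110001110001001010000101001:
  s[0] = (1010101010101010101010101010101)·(0100110001110001001010000101001) mod 2 = 0+0+0+0+1+0+0+0+0+0+1+0+0+0+0+0+0+0+1+0+1+0+0+0+0+0+0+0+0+0+1 mod 2 = 1
  s[1] = (0110011001100110011001100110011)·(0100110001110001001010000101001) mod 2 = 0+1+0+0+0+1+0+0+0+1+1+0+0+0+0+0+0+0+1+0+0+0+0+0+0+1+0+0+0+0+1 mod 2 = 1
  s[2] = (0001111000011110000111100001111)·(0100110001110001001010000101001) mod 2 = 0+0+0+0+1+1+0+0+0+0+0+1+0+0+0+0+0+0+0+0+1+0+0+0+0+0+0+1+0+0+1 mod 2 = 0
  s[3] = (0000000111111110000000011111111)·(0100110001110001001010000101001) mod 2 = 0+0+0+0+0+0+0+0+0+1+1+1+0+0+0+0+0+0+0+0+0+0+0+0+0+1+0+1+0+0+1 mod 2 = 0
  s[4] = (0000000000000001111111111111111)·(0100110001110001001010000101001) mod 2 = 0+0+0+0+0+0+0+0+0+0+0+0+0+0+0+1+0+0+1+0+1+0+0+0+0+1+0+1+0+0+1 mod 2 = 0
Syndrome = 11000
Column 3 of H equals this syndrome → error at bit 3 (1-indexed).
Flip bit 3: 0100110001110001001010000101001 → 0110110001110001001010000101001
Extract data bits at positions {3,5,6,7,9,10,11,12,13,14,15,17,18,19,20,21,22,23,24,25,26,27,28,29,30,31}: 11100111000001010000101001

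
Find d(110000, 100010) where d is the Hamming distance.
XOR = 010010, count of 1s = 2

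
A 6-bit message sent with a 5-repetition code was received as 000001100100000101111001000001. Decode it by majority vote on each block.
Split into 5-bit blocks and majority-vote each:
  block 1 = 00000: 0 ones, 5 zeros → 0
  block 2 = 11001: 3 ones, 2 zeros → 1
  block 3 = 00000: 0 ones, 5 zeros → 0
  block 4 = 10111: 4 ones, 1 zeros → 1
  block 5 = 10010: 2 ones, 3 zeros → 0
  block 6 = 00001: 1 ones, 4 zeros → 0
Decoded = 010100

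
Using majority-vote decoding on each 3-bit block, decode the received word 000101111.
Split into 3-bit blocks and majority-vote each:
  block 1 = 000: 0 ones, 3 zeros → 0
  block 2 = 101: 2 ones, 1 zeros → 1
  block 3 = 111: 3 ones, 0 zeros → 1
Decoded = 011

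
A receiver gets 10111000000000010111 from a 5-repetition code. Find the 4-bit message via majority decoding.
Split into 5-bit blocks and majority-vote each:
  block 1 = 10111: 4 ones, 1 zeros → 1
  block 2 = 00000: 0 ones, 5 zeros → 0
  block 3 = 00000: 0 ones, 5 zeros → 0
  block 4 = 10111: 4 ones, 1 zeros → 1
Decoded = 1001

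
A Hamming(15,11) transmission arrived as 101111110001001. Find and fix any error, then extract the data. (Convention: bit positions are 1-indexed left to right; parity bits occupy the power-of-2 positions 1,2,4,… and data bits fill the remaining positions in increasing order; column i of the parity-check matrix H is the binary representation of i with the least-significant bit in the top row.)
Syndrome s = H · r^T (mod 2), r = 101111110001001:
  s[0] = (101010101010101)·(101111110001001) mod 2 = 1+0+1+0+1+0+1+0+0+0+0+0+0+0+1 mod 2 = 1
  s[1] = (011001100110011)·(101111110001001) mod 2 = 0+0+1+0+0+1+1+0+0+0+0+0+0+0+1 mod 2 = 0
  s[2] = (000111100001111)·(101111110001001) mod 2 = 0+0+0+1+1+1+1+0+0+0+0+1+0+0+1 mod 2 = 0
  s[3] = (000000011111111)·(101111110001001) mod 2 = 0+0+0+0+0+0+0+1+0+0+0+1+0+0+1 mod 2 = 1
Syndrome = 1001
Column 9 of H equals this syndrome → error at bit 9 (1-indexed).
Flip bit 9: 101111110001001 → 101111111001001
Extract data bits at positions {3,5,6,7,9,10,11,12,13,14,15}: 11111001001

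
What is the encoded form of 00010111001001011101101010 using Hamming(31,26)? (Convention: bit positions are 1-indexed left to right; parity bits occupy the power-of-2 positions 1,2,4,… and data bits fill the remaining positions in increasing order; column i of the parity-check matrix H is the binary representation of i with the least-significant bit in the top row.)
Codeword c = d · G (mod 2), d = 00010111001001011101101010:
  c[0] = d·G[:,0] = (00010111001001011101101010)·(11011010101101010101010101) mod 2 = 0+0+0+1+0+0+1+0+0+0+1+0+0+1+0+1+0+1+0+1+0+0+0+0+0+0 mod 2 = 1
  c[1] = d·G[:,1] = (00010111001001011101101010)·(10110110011011001100110011) mod 2 = 0+0+0+1+0+1+1+0+0+0+1+0+0+1+0+0+1+1+0+0+1+0+0+0+1+0 mod 2 = 1
  c[2] = d·G[:,2] = (00010111001001011101101010)·(10000000000000000000000000) mod 2 = 0+0+0+0+0+0+0+0+0+0+0+0+0+0+0+0+0+0+0+0+0+0+0+0+0+0 mod 2 = 0
  c[3] = d·G[:,3] = (00010111001001011101101010)·(01110001111000111100001111) mod 2 = 0+0+0+1+0+0+0+1+0+0+1+0+0+0+0+1+1+1+0+0+0+0+1+0+1+0 mod 2 = 0
  c[4] = d·G[:,4] = (00010111001001011101101010)·(01000000000000000000000000) mod 2 = 0+0+0+0+0+0+0+0+0+0+0+0+0+0+0+0+0+0+0+0+0+0+0+0+0+0 mod 2 = 0
  c[5] = d·G[:,5] = (00010111001001011101101010)·(00100000000000000000000000) mod 2 = 0+0+0+0+0+0+0+0+0+0+0+0+0+0+0+0+0+0+0+0+0+0+0+0+0+0 mod 2 = 0
  c[6] = d·G[:,6] = (00010111001001011101101010)·(00010000000000000000000000) mod 2 = 0+0+0+1+0+0+0+0+0+0+0+0+0+0+0+0+0+0+0+0+0+0+0+0+0+0 mod 2 = 1
  c[7] = d·G[:,7] = (00010111001001011101101010)·(00001111111000000011111111) mod 2 = 0+0+0+0+0+1+1+1+0+0+1+0+0+0+0+0+0+0+0+1+1+0+1+0+1+0 mod 2 = 0
  c[8] = d·G[:,8] = (00010111001001011101101010)·(00001000000000000000000000) mod 2 = 0+0+0+0+0+0+0+0+0+0+0+0+0+0+0+0+0+0+0+0+0+0+0+0+0+0 mod 2 = 0
  c[9] = d·G[:,9] = (00010111001001011101101010)·(00000100000000000000000000) mod 2 = 0+0+0+0+0+1+0+0+0+0+0+0+0+0+0+0+0+0+0+0+0+0+0+0+0+0 mod 2 = 1
  c[10] = d·G[:,10] = (00010111001001011101101010)·(00000010000000000000000000) mod 2 = 0+0+0+0+0+0+1+0+0+0+0+0+0+0+0+0+0+0+0+0+0+0+0+0+0+0 mod 2 = 1
  c[11] = d·G[:,11] = (00010111001001011101101010)·(00000001000000000000000000) mod 2 = 0+0+0+0+0+0+0+1+0+0+0+0+0+0+0+0+0+0+0+0+0+0+0+0+0+0 mod 2 = 1
  c[12] = d·G[:,12] = (00010111001001011101101010)·(00000000100000000000000000) mod 2 = 0+0+0+0+0+0+0+0+0+0+0+0+0+0+0+0+0+0+0+0+0+0+0+0+0+0 mod 2 = 0
  c[13] = d·G[:,13] = (00010111001001011101101010)·(00000000010000000000000000) mod 2 = 0+0+0+0+0+0+0+0+0+0+0+0+0+0+0+0+0+0+0+0+0+0+0+0+0+0 mod 2 = 0
  c[14] = d·G[:,14] = (00010111001001011101101010)·(00000000001000000000000000) mod 2 = 0+0+0+0+0+0+0+0+0+0+1+0+0+0+0+0+0+0+0+0+0+0+0+0+0+0 mod 2 = 1
  c[15] = d·G[:,15] = (00010111001001011101101010)·(00000000000111111111111111) mod 2 = 0+0+0+0+0+0+0+0+0+0+0+0+0+1+0+1+1+1+0+1+1+0+1+0+1+0 mod 2 = 0
  c[16] = d·G[:,16] = (00010111001001011101101010)·(00000000000100000000000000) mod 2 = 0+0+0+0+0+0+0+0+0+0+0+0+0+0+0+0+0+0+0+0+0+0+0+0+0+0 mod 2 = 0
  c[17] = d·G[:,17] = (00010111001001011101101010)·(00000000000010000000000000) mod 2 = 0+0+0+0+0+0+0+0+0+0+0+0+0+0+0+0+0+0+0+0+0+0+0+0+0+0 mod 2 = 0
  c[18] = d·G[:,18] = (00010111001001011101101010)·(00000000000001000000000000) mod 2 = 0+0+0+0+0+0+0+0+0+0+0+0+0+1+0+0+0+0+0+0+0+0+0+0+0+0 mod 2 = 1
  c[19] = d·G[:,19] = (00010111001001011101101010)·(00000000000000100000000000) mod 2 = 0+0+0+0+0+0+0+0+0+0+0+0+0+0+0+0+0+0+0+0+0+0+0+0+0+0 mod 2 = 0
  c[20] = d·G[:,20] = (00010111001001011101101010)·(00000000000000010000000000) mod 2 = 0+0+0+0+0+0+0+0+0+0+0+0+0+0+0+1+0+0+0+0+0+0+0+0+0+0 mod 2 = 1
  c[21] = d·G[:,21] = (00010111001001011101101010)·(00000000000000001000000000) mod 2 = 0+0+0+0+0+0+0+0+0+0+0+0+0+0+0+0+1+0+0+0+0+0+0+0+0+0 mod 2 = 1
  c[22] = d·G[:,22] = (00010111001001011101101010)·(00000000000000000100000000) mod 2 = 0+0+0+0+0+0+0+0+0+0+0+0+0+0+0+0+0+1+0+0+0+0+0+0+0+0 mod 2 = 1
  c[23] = d·G[:,23] = (00010111001001011101101010)·(00000000000000000010000000) mod 2 = 0+0+0+0+0+0+0+0+0+0+0+0+0+0+0+0+0+0+0+0+0+0+0+0+0+0 mod 2 = 0
  c[24] = d·G[:,24] = (00010111001001011101101010)·(00000000000000000001000000) mod 2 = 0+0+0+0+0+0+0+0+0+0+0+0+0+0+0+0+0+0+0+1+0+0+0+0+0+0 mod 2 = 1
  c[25] = d·G[:,25] = (00010111001001011101101010)·(00000000000000000000100000) mod 2 = 0+0+0+0+0+0+0+0+0+0+0+0+0+0+0+0+0+0+0+0+1+0+0+0+0+0 mod 2 = 1
  c[26] = d·G[:,26] = (00010111001001011101101010)·(00000000000000000000010000) mod 2 = 0+0+0+0+0+0+0+0+0+0+0+0+0+0+0+0+0+0+0+0+0+0+0+0+0+0 mod 2 = 0
  c[27] = d·G[:,27] = (00010111001001011101101010)·(00000000000000000000001000) mod 2 = 0+0+0+0+0+0+0+0+0+0+0+0+0+0+0+0+0+0+0+0+0+0+1+0+0+0 mod 2 = 1
  c[28] = d·G[:,28] = (00010111001001011101101010)·(00000000000000000000000100) mod 2 = 0+0+0+0+0+0+0+0+0+0+0+0+0+0+0+0+0+0+0+0+0+0+0+0+0+0 mod 2 = 0
  c[29] = d·G[:,29] = (00010111001001011101101010)·(00000000000000000000000010) mod 2 = 0+0+0+0+0+0+0+0+0+0+0+0+0+0+0+0+0+0+0+0+0+0+0+0+1+0 mod 2 = 1
  c[30] = d·G[:,30] = (00010111001001011101101010)·(00000000000000000000000001) mod 2 = 0+0+0+0+0+0+0+0+0+0+0+0+0+0+0+0+0+0+0+0+0+0+0+0+0+0 mod 2 = 0
Codeword = 1100001001110010001011101101010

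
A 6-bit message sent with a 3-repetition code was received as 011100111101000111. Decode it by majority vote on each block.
Split into 3-bit blocks and majority-vote each:
  block 1 = 011: 2 ones, 1 zeros → 1
  block 2 = 100: 1 ones, 2 zeros → 0
  block 3 = 111: 3 ones, 0 zeros → 1
  block 4 = 101: 2 ones, 1 zeros → 1
  block 5 = 000: 0 ones, 3 zeros → 0
  block 6 = 111: 3 ones, 0 zeros → 1
Decoded = 101101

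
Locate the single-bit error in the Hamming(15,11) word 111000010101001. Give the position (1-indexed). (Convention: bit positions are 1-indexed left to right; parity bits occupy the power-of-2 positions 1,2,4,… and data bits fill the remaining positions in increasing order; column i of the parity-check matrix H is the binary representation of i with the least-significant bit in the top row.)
Syndrome s = H · r^T (mod 2), r = 111000010101001:
  s[0] = (101010101010101)·(111000010101001) mod 2 = 1+0+1+0+0+0+0+0+0+0+0+0+0+0+1 mod 2 = 1
  s[1] = (011001100110011)·(111000010101001) mod 2 = 0+1+1+0+0+0+0+0+0+1+0+0+0+0+1 mod 2 = 0
  s[2] = (000111100001111)·(111000010101001) mod 2 = 0+0+0+0+0+0+0+0+0+0+0+1+0+0+1 mod 2 = 0
  s[3] = (000000011111111)·(111000010101001) mod 2 = 0+0+0+0+0+0+0+1+0+1+0+1+0+0+1 mod 2 = 0
Syndrome = 1000
Column i of H is the binary representation of i, so the syndrome is the binary index of the flipped bit.
Read s = 1000 with s[0] as LSB: 1·2^0 + 0·2^1 + 0·2^2 + 0·2^3 = 1.
Error is at bit position 1.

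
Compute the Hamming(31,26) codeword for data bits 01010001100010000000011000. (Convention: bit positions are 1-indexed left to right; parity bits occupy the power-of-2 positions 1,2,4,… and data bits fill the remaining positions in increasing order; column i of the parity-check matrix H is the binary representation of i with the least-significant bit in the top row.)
Codeword c = d · G (mod 2), d = 01010001100010000000011000:
  c[0] = d·G[:,0] = (01010001100010000000011000)·(11011010101101010101010101) mod 2 = 0+1+0+1+0+0+0+0+1+0+0+0+0+0+0+0+0+0+0+0+0+1+0+0+0+0 mod 2 = 0
  c[1] = d·G[:,1] = (01010001100010000000011000)·(10110110011011001100110011) mod 2 = 0+0+0+1+0+0+0+0+0+0+0+0+1+0+0+0+0+0+0+0+0+1+0+0+0+0 mod 2 = 1
  c[2] = d·G[:,2] = (01010001100010000000011000)·(10000000000000000000000000) mod 2 = 0+0+0+0+0+0+0+0+0+0+0+0+0+0+0+0+0+0+0+0+0+0+0+0+0+0 mod 2 = 0
  c[3] = d·G[:,3] = (01010001100010000000011000)·(01110001111000111100001111) mod 2 = 0+1+0+1+0+0+0+1+1+0+0+0+0+0+0+0+0+0+0+0+0+0+1+0+0+0 mod 2 = 1
  c[4] = d·G[:,4] = (01010001100010000000011000)·(01000000000000000000000000) mod 2 = 0+1+0+0+0+0+0+0+0+0+0+0+0+0+0+0+0+0+0+0+0+0+0+0+0+0 mod 2 = 1
  c[5] = d·G[:,5] = (01010001100010000000011000)·(00100000000000000000000000) mod 2 = 0+0+0+0+0+0+0+0+0+0+0+0+0+0+0+0+0+0+0+0+0+0+0+0+0+0 mod 2 = 0
  c[6] = d·G[:,6] = (01010001100010000000011000)·(00010000000000000000000000) mod 2 = 0+0+0+1+0+0+0+0+0+0+0+0+0+0+0+0+0+0+0+0+0+0+0+0+0+0 mod 2 = 1
  c[7] = d·G[:,7] = (01010001100010000000011000)·(00001111111000000011111111) mod 2 = 0+0+0+0+0+0+0+1+1+0+0+0+0+0+0+0+0+0+0+0+0+1+1+0+0+0 mod 2 = 0
  c[8] = d·G[:,8] = (01010001100010000000011000)·(00001000000000000000000000) mod 2 = 0+0+0+0+0+0+0+0+0+0+0+0+0+0+0+0+0+0+0+0+0+0+0+0+0+0 mod 2 = 0
  c[9] = d·G[:,9] = (01010001100010000000011000)·(00000100000000000000000000) mod 2 = 0+0+0+0+0+0+0+0+0+0+0+0+0+0+0+0+0+0+0+0+0+0+0+0+0+0 mod 2 = 0
  c[10] = d·G[:,10] = (01010001100010000000011000)·(00000010000000000000000000) mod 2 = 0+0+0+0+0+0+0+0+0+0+0+0+0+0+0+0+0+0+0+0+0+0+0+0+0+0 mod 2 = 0
  c[11] = d·G[:,11] = (01010001100010000000011000)·(00000001000000000000000000) mod 2 = 0+0+0+0+0+0+0+1+0+0+0+0+0+0+0+0+0+0+0+0+0+0+0+0+0+0 mod 2 = 1
  c[12] = d·G[:,12] = (01010001100010000000011000)·(00000000100000000000000000) mod 2 = 0+0+0+0+0+0+0+0+1+0+0+0+0+0+0+0+0+0+0+0+0+0+0+0+0+0 mod 2 = 1
  c[13] = d·G[:,13] = (01010001100010000000011000)·(00000000010000000000000000) mod 2 = 0+0+0+0+0+0+0+0+0+0+0+0+0+0+0+0+0+0+0+0+0+0+0+0+0+0 mod 2 = 0
  c[14] = d·G[:,14] = (01010001100010000000011000)·(00000000001000000000000000) mod 2 = 0+0+0+0+0+0+0+0+0+0+0+0+0+0+0+0+0+0+0+0+0+0+0+0+0+0 mod 2 = 0
  c[15] = d·G[:,15] = (01010001100010000000011000)·(00000000000111111111111111) mod 2 = 0+0+0+0+0+0+0+0+0+0+0+0+1+0+0+0+0+0+0+0+0+1+1+0+0+0 mod 2 = 1
  c[16] = d·G[:,16] = (01010001100010000000011000)·(00000000000100000000000000) mod 2 = 0+0+0+0+0+0+0+0+0+0+0+0+0+0+0+0+0+0+0+0+0+0+0+0+0+0 mod 2 = 0
  c[17] = d·G[:,17] = (01010001100010000000011000)·(00000000000010000000000000) mod 2 = 0+0+0+0+0+0+0+0+0+0+0+0+1+0+0+0+0+0+0+0+0+0+0+0+0+0 mod 2 = 1
  c[18] = d·G[:,18] = (01010001100010000000011000)·(00000000000001000000000000) mod 2 = 0+0+0+0+0+0+0+0+0+0+0+0+0+0+0+0+0+0+0+0+0+0+0+0+0+0 mod 2 = 0
  c[19] = d·G[:,19] = (01010001100010000000011000)·(00000000000000100000000000) mod 2 = 0+0+0+0+0+0+0+0+0+0+0+0+0+0+0+0+0+0+0+0+0+0+0+0+0+0 mod 2 = 0
  c[20] = d·G[:,20] = (01010001100010000000011000)·(00000000000000010000000000) mod 2 = 0+0+0+0+0+0+0+0+0+0+0+0+0+0+0+0+0+0+0+0+0+0+0+0+0+0 mod 2 = 0
  c[21] = d·G[:,21] = (01010001100010000000011000)·(00000000000000001000000000) mod 2 = 0+0+0+0+0+0+0+0+0+0+0+0+0+0+0+0+0+0+0+0+0+0+0+0+0+0 mod 2 = 0
  c[22] = d·G[:,22] = (01010001100010000000011000)·(00000000000000000100000000) mod 2 = 0+0+0+0+0+0+0+0+0+0+0+0+0+0+0+0+0+0+0+0+0+0+0+0+0+0 mod 2 = 0
  c[23] = d·G[:,23] = (01010001100010000000011000)·(00000000000000000010000000) mod 2 = 0+0+0+0+0+0+0+0+0+0+0+0+0+0+0+0+0+0+0+0+0+0+0+0+0+0 mod 2 = 0
  c[24] = d·G[:,24] = (01010001100010000000011000)·(00000000000000000001000000) mod 2 = 0+0+0+0+0+0+0+0+0+0+0+0+0+0+0+0+0+0+0+0+0+0+0+0+0+0 mod 2 = 0
  c[25] = d·G[:,25] = (01010001100010000000011000)·(00000000000000000000100000) mod 2 = 0+0+0+0+0+0+0+0+0+0+0+0+0+0+0+0+0+0+0+0+0+0+0+0+0+0 mod 2 = 0
  c[26] = d·G[:,26] = (01010001100010000000011000)·(00000000000000000000010000) mod 2 = 0+0+0+0+0+0+0+0+0+0+0+0+0+0+0+0+0+0+0+0+0+1+0+0+0+0 mod 2 = 1
  c[27] = d·G[:,27] = (01010001100010000000011000)·(00000000000000000000001000) mod 2 = 0+0+0+0+0+0+0+0+0+0+0+0+0+0+0+0+0+0+0+0+0+0+1+0+0+0 mod 2 = 1
  c[28] = d·G[:,28] = (01010001100010000000011000)·(00000000000000000000000100) mod 2 = 0+0+0+0+0+0+0+0+0+0+0+0+0+0+0+0+0+0+0+0+0+0+0+0+0+0 mod 2 = 0
  c[29] = d·G[:,29] = (01010001100010000000011000)·(00000000000000000000000010) mod 2 = 0+0+0+0+0+0+0+0+0+0+0+0+0+0+0+0+0+0+0+0+0+0+0+0+0+0 mod 2 = 0
  c[30] = d·G[:,30] = (01010001100010000000011000)·(00000000000000000000000001) mod 2 = 0+0+0+0+0+0+0+0+0+0+0+0+0+0+0+0+0+0+0+0+0+0+0+0+0+0 mod 2 = 0
Codeword = 0101101000011001010000000011000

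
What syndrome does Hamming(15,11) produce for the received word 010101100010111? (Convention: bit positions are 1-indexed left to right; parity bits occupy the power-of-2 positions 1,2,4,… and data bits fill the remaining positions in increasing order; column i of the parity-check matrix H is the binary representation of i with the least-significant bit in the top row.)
Syndrome s = H · r^T (mod 2), r = 010101100010111:
  s[0] = (101010101010101)·(010101100010111) mod 2 = 0+0+0+0+0+0+1+0+0+0+1+0+1+0+1 mod 2 = 0
  s[1] = (011001100110011)·(010101100010111) mod 2 = 0+1+0+0+0+1+1+0+0+0+1+0+0+1+1 mod 2 = 0
  s[2] = (000111100001111)·(010101100010111) mod 2 = 0+0+0+1+0+1+1+0+0+0+0+0+1+1+1 mod 2 = 0
  s[3] = (000000011111111)·(010101100010111) mod 2 = 0+0+0+0+0+0+0+0+0+0+1+0+1+1+1 mod 2 = 0
Syndrome = 0000
s = 0: no error detected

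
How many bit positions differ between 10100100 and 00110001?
XOR = 10010101, count of 1s = 4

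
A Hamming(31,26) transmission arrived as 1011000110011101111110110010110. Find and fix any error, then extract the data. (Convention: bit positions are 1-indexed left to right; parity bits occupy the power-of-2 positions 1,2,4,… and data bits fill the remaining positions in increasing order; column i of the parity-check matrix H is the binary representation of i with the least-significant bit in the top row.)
Syndrome s = H · r^T (mod 2), r = 1011000110011101111110110010110:
  s[0] = (1010101010101010101010101010101)·(1011000110011101111110110010110) mod 2 = 1+0+1+0+0+0+0+0+1+0+0+0+1+0+0+0+1+0+1+0+1+0+1+0+0+0+1+0+1+0+0 mod 2 = 0
  s[1] = (0110011001100110011001100110011)·(1011000110011101111110110010110) mod 2 = 0+0+1+0+0+0+0+0+0+0+0+0+0+1+0+0+0+1+1+0+0+0+1+0+0+0+1+0+0+1+0 mod 2 = 1
  s[2] = (0001111000011110000111100001111)·(1011000110011101111110110010110) mod 2 = 0+0+0+1+0+0+0+0+0+0+0+1+1+1+0+0+0+0+0+1+1+0+1+0+0+0+0+0+1+1+0 mod 2 = 1
  s[3] = (0000000111111110000000011111111)·(1011000110011101111110110010110) mod 2 = 0+0+0+0+0+0+0+1+1+0+0+1+1+1+0+0+0+0+0+0+0+0+0+1+0+0+1+0+1+1+0 mod 2 = 1
  s[4] = (0000000000000001111111111111111)·(1011000110011101111110110010110) mod 2 = 0+0+0+0+0+0+0+0+0+0+0+0+0+0+0+1+1+1+1+1+1+0+1+1+0+0+1+0+1+1+0 mod 2 = 1
Syndrome = 01111
Column 30 of H equals this syndrome → error at bit 30 (1-indexed).
Flip bit 30: 1011000110011101111110110010110 → 1011000110011101111110110010100
Extract data bits at positions {3,5,6,7,9,10,11,12,13,14,15,17,18,19,20,21,22,23,24,25,26,27,28,29,30,31}: 10001001110111110110010100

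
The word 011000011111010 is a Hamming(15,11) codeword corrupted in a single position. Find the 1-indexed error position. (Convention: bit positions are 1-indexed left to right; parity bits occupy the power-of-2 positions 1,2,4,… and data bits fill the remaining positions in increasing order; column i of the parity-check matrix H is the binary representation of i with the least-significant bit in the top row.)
Syndrome s = H · r^T (mod 2), r = 011000011111010:
  s[0] = (101010101010101)·(011000011111010) mod 2 = 0+0+1+0+0+0+0+0+1+0+1+0+0+0+0 mod 2 = 1
  s[1] = (011001100110011)·(011000011111010) mod 2 = 0+1+1+0+0+0+0+0+0+1+1+0+0+1+0 mod 2 = 1
  s[2] = (000111100001111)·(011000011111010) mod 2 = 0+0+0+0+0+0+0+0+0+0+0+1+0+1+0 mod 2 = 0
  s[3] = (000000011111111)·(011000011111010) mod 2 = 0+0+0+0+0+0+0+1+1+1+1+1+0+1+0 mod 2 = 0
Syndrome = 1100
Column i of H is the binary representation of i, so the syndrome is the binary index of the flipped bit.
Read s = 1100 with s[0] as LSB: 1·2^0 + 1·2^1 + 0·2^2 + 0·2^3 = 3.
Error is at bit position 3.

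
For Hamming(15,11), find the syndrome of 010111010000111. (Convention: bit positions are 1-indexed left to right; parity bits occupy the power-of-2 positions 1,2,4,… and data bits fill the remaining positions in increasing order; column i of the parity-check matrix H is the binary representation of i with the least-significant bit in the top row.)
Syndrome s = H · r^T (mod 2), r = 010111010000111:
  s[0] = (101010101010101)·(010111010000111) mod 2 = 0+0+0+0+1+0+0+0+0+0+0+0+1+0+1 mod 2 = 1
  s[1] = (011001100110011)·(010111010000111) mod 2 = 0+1+0+0+0+1+0+0+0+0+0+0+0+1+1 mod 2 = 0
  s[2] = (000111100001111)·(010111010000111) mod 2 = 0+0+0+1+1+1+0+0+0+0+0+0+1+1+1 mod 2 = 0
  s[3] = (000000011111111)·(010111010000111) mod 2 = 0+0+0+0+0+0+0+1+0+0+0+0+1+1+1 mod 2 = 0
Syndrome = 1000
Non-zero syndrome: error at position 1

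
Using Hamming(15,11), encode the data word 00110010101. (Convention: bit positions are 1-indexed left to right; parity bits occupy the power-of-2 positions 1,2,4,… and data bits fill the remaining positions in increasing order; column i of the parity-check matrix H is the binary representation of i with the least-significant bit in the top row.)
Codeword c = d · G (mod 2), d = 00110010101:
  c[0] = d·G[:,0] = (00110010101)·(11011010101) mod 2 = 0+0+0+1+0+0+1+0+1+0+1 mod 2 = 0
  c[1] = d·G[:,1] = (00110010101)·(10110110011) mod 2 = 0+0+1+1+0+0+1+0+0+0+1 mod 2 = 0
  c[2] = d·G[:,2] = (00110010101)·(10000000000) mod 2 = 0+0+0+0+0+0+0+0+0+0+0 mod 2 = 0
  c[3] = d·G[:,3] = (00110010101)·(01110001111) mod 2 = 0+0+1+1+0+0+0+0+1+0+1 mod 2 = 0
  c[4] = d·G[:,4] = (00110010101)·(01000000000) mod 2 = 0+0+0+0+0+0+0+0+0+0+0 mod 2 = 0
  c[5] = d·G[:,5] = (00110010101)·(00100000000) mod 2 = 0+0+1+0+0+0+0+0+0+0+0 mod 2 = 1
  c[6] = d·G[:,6] = (00110010101)·(00010000000) mod 2 = 0+0+0+1+0+0+0+0+0+0+0 mod 2 = 1
  c[7] = d·G[:,7] = (00110010101)·(00001111111) mod 2 = 0+0+0+0+0+0+1+0+1+0+1 mod 2 = 1
  c[8] = d·G[:,8] = (00110010101)·(00001000000) mod 2 = 0+0+0+0+0+0+0+0+0+0+0 mod 2 = 0
  c[9] = d·G[:,9] = (00110010101)·(00000100000) mod 2 = 0+0+0+0+0+0+0+0+0+0+0 mod 2 = 0
  c[10] = d·G[:,10] = (00110010101)·(00000010000) mod 2 = 0+0+0+0+0+0+1+0+0+0+0 mod 2 = 1
  c[11] = d·G[:,11] = (00110010101)·(00000001000) mod 2 = 0+0+0+0+0+0+0+0+0+0+0 mod 2 = 0
  c[12] = d·G[:,12] = (00110010101)·(00000000100) mod 2 = 0+0+0+0+0+0+0+0+1+0+0 mod 2 = 1
  c[13] = d·G[:,13] = (00110010101)·(00000000010) mod 2 = 0+0+0+0+0+0+0+0+0+0+0 mod 2 = 0
  c[14] = d·G[:,14] = (00110010101)·(00000000001) mod 2 = 0+0+0+0+0+0+0+0+0+0+1 mod 2 = 1
Codeword = 000001110010101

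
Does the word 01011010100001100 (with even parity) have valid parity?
Sum of all bits: 0+1+0+1+1+0+1+0+1+0+0+0+0+1+1+0+0 = 7; 7 mod 2 = 1. Result is 1 → parity error detected.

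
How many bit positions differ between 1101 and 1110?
XOR = 0011, count of 1s = 2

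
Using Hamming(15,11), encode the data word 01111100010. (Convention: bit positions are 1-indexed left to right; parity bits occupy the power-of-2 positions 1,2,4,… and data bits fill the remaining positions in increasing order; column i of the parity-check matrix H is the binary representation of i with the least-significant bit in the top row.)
Codeword c = d · G (mod 2), d = 01111100010:
  c[0] = d·G[:,0] = (01111100010)·(11011010101) mod 2 = 0+1+0+1+1+0+0+0+0+0+0 mod 2 = 1
  c[1] = d·G[:,1] = (01111100010)·(10110110011) mod 2 = 0+0+1+1+0+1+0+0+0+1+0 mod 2 = 0
  c[2] = d·G[:,2] = (01111100010)·(10000000000) mod 2 = 0+0+0+0+0+0+0+0+0+0+0 mod 2 = 0
  c[3] = d·G[:,3] = (01111100010)·(01110001111) mod 2 = 0+1+1+1+0+0+0+0+0+1+0 mod 2 = 0
  c[4] = d·G[:,4] = (01111100010)·(01000000000) mod 2 = 0+1+0+0+0+0+0+0+0+0+0 mod 2 = 1
  c[5] = d·G[:,5] = (01111100010)·(00100000000) mod 2 = 0+0+1+0+0+0+0+0+0+0+0 mod 2 = 1
  c[6] = d·G[:,6] = (01111100010)·(00010000000) mod 2 = 0+0+0+1+0+0+0+0+0+0+0 mod 2 = 1
  c[7] = d·G[:,7] = (01111100010)·(00001111111) mod 2 = 0+0+0+0+1+1+0+0+0+1+0 mod 2 = 1
  c[8] = d·G[:,8] = (01111100010)·(00001000000) mod 2 = 0+0+0+0+1+0+0+0+0+0+0 mod 2 = 1
  c[9] = d·G[:,9] = (01111100010)·(00000100000) mod 2 = 0+0+0+0+0+1+0+0+0+0+0 mod 2 = 1
  c[10] = d·G[:,10] = (01111100010)·(00000010000) mod 2 = 0+0+0+0+0+0+0+0+0+0+0 mod 2 = 0
  c[11] = d·G[:,11] = (01111100010)·(00000001000) mod 2 = 0+0+0+0+0+0+0+0+0+0+0 mod 2 = 0
  c[12] = d·G[:,12] = (01111100010)·(00000000100) mod 2 = 0+0+0+0+0+0+0+0+0+0+0 mod 2 = 0
  c[13] = d·G[:,13] = (01111100010)·(00000000010) mod 2 = 0+0+0+0+0+0+0+0+0+1+0 mod 2 = 1
  c[14] = d·G[:,14] = (01111100010)·(00000000001) mod 2 = 0+0+0+0+0+0+0+0+0+0+0 mod 2 = 0
Codeword = 100011111100010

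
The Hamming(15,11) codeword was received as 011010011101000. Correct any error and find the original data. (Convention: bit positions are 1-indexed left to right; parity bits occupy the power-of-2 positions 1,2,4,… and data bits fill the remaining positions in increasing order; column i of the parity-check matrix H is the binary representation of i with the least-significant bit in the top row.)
Syndrome s = H · r^T (mod 2), r = 011010011101000:
  s[0] = (101010101010101)·(011010011101000) mod 2 = 0+0+1+0+1+0+0+0+1+0+0+0+0+0+0 mod 2 = 1
  s[1] = (011001100110011)·(011010011101000) mod 2 = 0+1+1+0+0+0+0+0+0+1+0+0+0+0+0 mod 2 = 1
  s[2] = (000111100001111)·(011010011101000) mod 2 = 0+0+0+0+1+0+0+0+0+0+0+1+0+0+0 mod 2 = 0
  s[3] = (000000011111111)·(011010011101000) mod 2 = 0+0+0+0+0+0+0+1+1+1+0+1+0+0+0 mod 2 = 0
Syndrome = 1100
Column 3 of H equals this syndrome → error at bit 3 (1-indexed).
Flip bit 3: 011010011101000 → 010010011101000
Extract data bits at positions {3,5,6,7,9,10,11,12,13,14,15}: 01001101000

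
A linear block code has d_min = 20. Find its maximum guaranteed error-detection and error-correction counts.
(a) Detection requires d_min ≥ e+1, so e ≤ d_min − 1 = 19.
(b) Correction requires d_min ≥ 2t+1, so t ≤ ⌊(d_min − 1)/2⌋ = ⌊19/2⌋ = 9.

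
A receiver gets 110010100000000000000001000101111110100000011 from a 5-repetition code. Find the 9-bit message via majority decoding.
Split into 5-bit blocks and majority-vote each:
  block 1 = 11001: 3 ones, 2 zeros → 1
  block 2 = 01000: 1 ones, 4 zeros → 0
  block 3 = 00000: 0 ones, 5 zeros → 0
  block 4 = 00000: 0 ones, 5 zeros → 0
  block 5 = 00010: 1 ones, 4 zeros → 0
  block 6 = 00101: 2 ones, 3 zeros → 0
  block 7 = 11111: 5 ones, 0 zeros → 1
  block 8 = 01000: 1 ones, 4 zeros → 0
  block 9 = 00011: 2 ones, 3 zeros → 0
Decoded = 100000100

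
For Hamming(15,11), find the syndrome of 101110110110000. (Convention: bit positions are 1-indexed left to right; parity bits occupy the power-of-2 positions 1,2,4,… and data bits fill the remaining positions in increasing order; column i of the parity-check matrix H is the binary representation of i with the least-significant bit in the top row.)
Syndrome s = H · r^T (mod 2), r = 101110110110000:
  s[0] = (101010101010101)·(101110110110000) mod 2 = 1+0+1+0+1+0+1+0+0+0+1+0+0+0+0 mod 2 = 1
  s[1] = (011001100110011)·(101110110110000) mod 2 = 0+0+1+0+0+0+1+0+0+1+1+0+0+0+0 mod 2 = 0
  s[2] = (000111100001111)·(101110110110000) mod 2 = 0+0+0+1+1+0+1+0+0+0+0+0+0+0+0 mod 2 = 1
  s[3] = (000000011111111)·(101110110110000) mod 2 = 0+0+0+0+0+0+0+1+0+1+1+0+0+0+0 mod 2 = 1
Syndrome = 1011
Non-zero syndrome: error at position 13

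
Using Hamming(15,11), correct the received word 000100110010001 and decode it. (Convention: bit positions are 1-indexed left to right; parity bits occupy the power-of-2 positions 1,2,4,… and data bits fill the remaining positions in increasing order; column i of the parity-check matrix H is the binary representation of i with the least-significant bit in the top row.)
Syndrome s = H · r^T (mod 2), r = 000100110010001:
  s[0] = (101010101010101)·(000100110010001) mod 2 = 0+0+0+0+0+0+1+0+0+0+1+0+0+0+1 mod 2 = 1
  s[1] = (011001100110011)·(000100110010001) mod 2 = 0+0+0+0+0+0+1+0+0+0+1+0+0+0+1 mod 2 = 1
  s[2] = (000111100001111)·(000100110010001) mod 2 = 0+0+0+1+0+0+1+0+0+0+0+0+0+0+1 mod 2 = 1
  s[3] = (000000011111111)·(000100110010001) mod 2 = 0+0+0+0+0+0+0+1+0+0+1+0+0+0+1 mod 2 = 1
Syndrome = 1111
Column 15 of H equals this syndrome → error at bit 15 (1-indexed).
Flip bit 15: 000100110010001 → 000100110010000
Extract data bits at positions {3,5,6,7,9,10,11,12,13,14,15}: 00010010000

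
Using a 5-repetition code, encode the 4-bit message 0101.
Repeat each bit 5× and concatenate:
0→00000  1→11111  0→00000  1→11111
Codeword = 00000111110000011111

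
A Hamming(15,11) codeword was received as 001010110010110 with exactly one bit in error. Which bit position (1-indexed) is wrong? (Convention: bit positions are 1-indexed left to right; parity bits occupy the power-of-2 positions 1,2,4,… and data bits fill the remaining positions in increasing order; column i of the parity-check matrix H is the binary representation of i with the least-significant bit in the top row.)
Syndrome s = H · r^T (mod 2), r = 001010110010110:
  s[0] = (101010101010101)·(001010110010110) mod 2 = 0+0+1+0+1+0+1+0+0+0+1+0+1+0+0 mod 2 = 1
  s[1] = (011001100110011)·(001010110010110) mod 2 = 0+0+1+0+0+0+1+0+0+0+1+0+0+1+0 mod 2 = 0
  s[2] = (000111100001111)·(001010110010110) mod 2 = 0+0+0+0+1+0+1+0+0+0+0+0+1+1+0 mod 2 = 0
  s[3] = (000000011111111)·(001010110010110) mod 2 = 0+0+0+0+0+0+0+1+0+0+1+0+1+1+0 mod 2 = 0
Syndrome = 1000
Column i of H is the binary representation of i, so the syndrome is the binary index of the flipped bit.
Read s = 1000 with s[0] as LSB: 1·2^0 + 0·2^1 + 0·2^2 + 0·2^3 = 1.
Error is at bit position 1.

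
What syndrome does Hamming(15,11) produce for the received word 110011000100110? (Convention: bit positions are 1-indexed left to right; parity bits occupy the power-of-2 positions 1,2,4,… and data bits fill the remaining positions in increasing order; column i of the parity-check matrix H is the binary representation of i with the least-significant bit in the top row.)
Syndrome s = H · r^T (mod 2), r = 110011000100110:
  s[0] = (101010101010101)·(110011000100110) mod 2 = 1+0+0+0+1+0+0+0+0+0+0+0+1+0+0 mod 2 = 1
  s[1] = (011001100110011)·(110011000100110) mod 2 = 0+1+0+0+0+1+0+0+0+1+0+0+0+1+0 mod 2 = 0
  s[2] = (000111100001111)·(110011000100110) mod 2 = 0+0+0+0+1+1+0+0+0+0+0+0+1+1+0 mod 2 = 0
  s[3] = (000000011111111)·(110011000100110) mod 2 = 0+0+0+0+0+0+0+0+0+1+0+0+1+1+0 mod 2 = 1
Syndrome = 1001
Non-zero syndrome: error at position 9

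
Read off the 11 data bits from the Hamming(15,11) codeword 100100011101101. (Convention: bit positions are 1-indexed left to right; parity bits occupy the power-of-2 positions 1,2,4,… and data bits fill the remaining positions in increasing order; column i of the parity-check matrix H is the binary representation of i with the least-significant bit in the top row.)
Parity bits occupy power-of-2 positions; data bits are at positions {3,5,6,7,9,10,11,12,13,14,15} (1-indexed).
Extract: c[3]=0 c[5]=0 c[6]=0 c[7]=0 c[9]=1 c[10]=1 c[11]=0 c[12]=1 c[13]=1 c[14]=0 c[15]=1
Data = 00001101101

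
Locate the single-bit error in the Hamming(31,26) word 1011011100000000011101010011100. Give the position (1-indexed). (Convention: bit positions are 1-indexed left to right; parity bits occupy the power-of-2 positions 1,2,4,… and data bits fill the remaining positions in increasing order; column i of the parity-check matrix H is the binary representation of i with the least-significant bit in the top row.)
Syndrome s = H · r^T (mod 2), r = 1011011100000000011101010011100:
  s[0] = (1010101010101010101010101010101)·(1011011100000000011101010011100) mod 2 = 1+0+1+0+0+0+1+0+0+0+0+0+0+0+0+0+0+0+1+0+0+0+0+0+0+0+1+0+1+0+0 mod 2 = 0
  s[1] = (0110011001100110011001100110011)·(1011011100000000011101010011100) mod 2 = 0+0+1+0+0+1+1+0+0+0+0+0+0+0+0+0+0+1+1+0+0+1+0+0+0+0+1+0+0+0+0 mod 2 = 1
  s[2] = (0001111000011110000111100001111)·(1011011100000000011101010011100) mod 2 = 0+0+0+1+0+1+1+0+0+0+0+0+0+0+0+0+0+0+0+1+0+1+0+0+0+0+0+1+1+0+0 mod 2 = 1
  s[3] = (0000000111111110000000011111111)·(1011011100000000011101010011100) mod 2 = 0+0+0+0+0+0+0+1+0+0+0+0+0+0+0+0+0+0+0+0+0+0+0+1+0+0+1+1+1+0+0 mod 2 = 1
  s[4] = (0000000000000001111111111111111)·(1011011100000000011101010011100) mod 2 = 0+0+0+0+0+0+0+0+0+0+0+0+0+0+0+0+0+1+1+1+0+1+0+1+0+0+1+1+1+0+0 mod 2 = 0
Syndrome = 01110
Column i of H is the binary representation of i, so the syndrome is the binary index of the flipped bit.
Read s = 01110 with s[0] as LSB: 0·2^0 + 1·2^1 + 1·2^2 + 1·2^3 + 0·2^4 = 14.
Error is at bit position 14.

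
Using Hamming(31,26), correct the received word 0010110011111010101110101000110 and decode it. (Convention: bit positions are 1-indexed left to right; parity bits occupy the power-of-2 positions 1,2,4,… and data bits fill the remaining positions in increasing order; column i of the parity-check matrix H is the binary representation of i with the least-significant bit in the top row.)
Syndrome s = H · r^T (mod 2), r = 0010110011111010101110101000110:
  s[0] = (1010101010101010101010101010101)·(0010110011111010101110101000110) mod 2 = 0+0+1+0+1+0+0+0+1+0+1+0+1+0+1+0+1+0+1+0+1+0+1+0+1+0+0+0+1+0+0 mod 2 = 0
  s[1] = (0110011001100110011001100110011)·(0010110011111010101110101000110) mod 2 = 0+0+1+0+0+1+0+0+0+1+1+0+0+0+1+0+0+0+1+0+0+0+1+0+0+0+0+0+0+1+0 mod 2 = 0
  s[2] = (0001111000011110000111100001111)·(0010110011111010101110101000110) mod 2 = 0+0+0+0+1+1+0+0+0+0+0+1+1+0+1+0+0+0+0+1+1+0+1+0+0+0+0+0+1+1+0 mod 2 = 0
  s[3] = (0000000111111110000000011111111)·(0010110011111010101110101000110) mod 2 = 0+0+0+0+0+0+0+0+1+1+1+1+1+0+1+0+0+0+0+0+0+0+0+0+1+0+0+0+1+1+0 mod 2 = 1
  s[4] = (0000000000000001111111111111111)·(0010110011111010101110101000110) mod 2 = 0+0+0+0+0+0+0+0+0+0+0+0+0+0+0+0+1+0+1+1+1+0+1+0+1+0+0+0+1+1+0 mod 2 = 0
Syndrome = 00010
Column 8 of H equals this syndrome → error at bit 8 (1-indexed).
Flip bit 8: 0010110011111010101110101000110 → 0010110111111010101110101000110
Extract data bits at positions {3,5,6,7,9,10,11,12,13,14,15,17,18,19,20,21,22,23,24,25,26,27,28,29,30,31}: 11101111101101110101000110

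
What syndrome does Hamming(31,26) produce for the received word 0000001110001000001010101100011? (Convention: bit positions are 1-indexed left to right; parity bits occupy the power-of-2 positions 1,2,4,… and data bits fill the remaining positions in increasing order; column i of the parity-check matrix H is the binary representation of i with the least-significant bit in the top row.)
Syndrome s = H · r^T (mod 2), r = 0000001110001000001010101100011:
  s[0] = (1010101010101010101010101010101)·(0000001110001000001010101100011) mod 2 = 0+0+0+0+0+0+1+0+1+0+0+0+1+0+0+0+0+0+1+0+1+0+1+0+1+0+0+0+0+0+1 mod 2 = 0
  s[1] = (0110011001100110011001100110011)·(0000001110001000001010101100011) mod 2 = 0+0+0+0+0+0+1+0+0+0+0+0+0+0+0+0+0+0+1+0+0+0+1+0+0+1+0+0+0+1+1 mod 2 = 0
  s[2] = (0001111000011110000111100001111)·(0000001110001000001010101100011) mod 2 = 0+0+0+0+0+0+1+0+0+0+0+0+1+0+0+0+0+0+0+0+1+0+1+0+0+0+0+0+0+1+1 mod 2 = 0
  s[3] = (0000000111111110000000011111111)·(0000001110001000001010101100011) mod 2 = 0+0+0+0+0+0+0+1+1+0+0+0+1+0+0+0+0+0+0+0+0+0+0+0+1+1+0+0+0+1+1 mod 2 = 1
  s[4] = (0000000000000001111111111111111)·(0000001110001000001010101100011) mod 2 = 0+0+0+0+0+0+0+0+0+0+0+0+0+0+0+0+0+0+1+0+1+0+1+0+1+1+0+0+0+1+1 mod 2 = 1
Syndrome = 00011
Non-zero syndrome: error at position 24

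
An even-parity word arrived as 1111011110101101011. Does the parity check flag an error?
Sum of received bits: 1+1+1+1+0+1+1+1+1+0+1+0+1+1+0+1+0+1+1 = 14; 14 mod 2 = 0. Result is 0 → no error detected.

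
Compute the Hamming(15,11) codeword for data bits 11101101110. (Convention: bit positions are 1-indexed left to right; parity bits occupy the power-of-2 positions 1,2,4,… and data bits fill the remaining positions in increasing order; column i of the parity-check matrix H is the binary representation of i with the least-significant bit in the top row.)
Codeword c = d · G (mod 2), d = 11101101110:
  c[0] = d·G[:,0] = (11101101110)·(11011010101) mod 2 = 1+1+0+0+1+0+0+0+1+0+0 mod 2 = 0
  c[1] = d·G[:,1] = (11101101110)·(10110110011) mod 2 = 1+0+1+0+0+1+0+0+0+1+0 mod 2 = 0
  c[2] = d·G[:,2] = (11101101110)·(10000000000) mod 2 = 1+0+0+0+0+0+0+0+0+0+0 mod 2 = 1
  c[3] = d·G[:,3] = (11101101110)·(01110001111) mod 2 = 0+1+1+0+0+0+0+1+1+1+0 mod 2 = 1
  c[4] = d·G[:,4] = (11101101110)·(01000000000) mod 2 = 0+1+0+0+0+0+0+0+0+0+0 mod 2 = 1
  c[5] = d·G[:,5] = (11101101110)·(00100000000) mod 2 = 0+0+1+0+0+0+0+0+0+0+0 mod 2 = 1
  c[6] = d·G[:,6] = (11101101110)·(00010000000) mod 2 = 0+0+0+0+0+0+0+0+0+0+0 mod 2 = 0
  c[7] = d·G[:,7] = (11101101110)·(00001111111) mod 2 = 0+0+0+0+1+1+0+1+1+1+0 mod 2 = 1
  c[8] = d·G[:,8] = (11101101110)·(00001000000) mod 2 = 0+0+0+0+1+0+0+0+0+0+0 mod 2 = 1
  c[9] = d·G[:,9] = (11101101110)·(00000100000) mod 2 = 0+0+0+0+0+1+0+0+0+0+0 mod 2 = 1
  c[10] = d·G[:,10] = (11101101110)·(00000010000) mod 2 = 0+0+0+0+0+0+0+0+0+0+0 mod 2 = 0
  c[11] = d·G[:,11] = (11101101110)·(00000001000) mod 2 = 0+0+0+0+0+0+0+1+0+0+0 mod 2 = 1
  c[12] = d·G[:,12] = (11101101110)·(00000000100) mod 2 = 0+0+0+0+0+0+0+0+1+0+0 mod 2 = 1
  c[13] = d·G[:,13] = (11101101110)·(00000000010) mod 2 = 0+0+0+0+0+0+0+0+0+1+0 mod 2 = 1
  c[14] = d·G[:,14] = (11101101110)·(00000000001) mod 2 = 0+0+0+0+0+0+0+0+0+0+0 mod 2 = 0
Codeword = 001111011101110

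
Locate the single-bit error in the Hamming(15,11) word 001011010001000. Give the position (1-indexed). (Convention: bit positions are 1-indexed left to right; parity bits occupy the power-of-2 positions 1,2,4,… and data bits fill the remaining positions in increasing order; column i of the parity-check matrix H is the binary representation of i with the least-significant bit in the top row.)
Syndrome s = H · r^T (mod 2), r = 001011010001000:
  s[0] = (101010101010101)·(001011010001000) mod 2 = 0+0+1+0+1+0+0+0+0+0+0+0+0+0+0 mod 2 = 0
  s[1] = (011001100110011)·(001011010001000) mod 2 = 0+0+1+0+0+1+0+0+0+0+0+0+0+0+0 mod 2 = 0
  s[2] = (000111100001111)·(001011010001000) mod 2 = 0+0+0+0+1+1+0+0+0+0+0+1+0+0+0 mod 2 = 1
  s[3] = (000000011111111)·(001011010001000) mod 2 = 0+0+0+0+0+0+0+1+0+0+0+1+0+0+0 mod 2 = 0
Syndrome = 0010
Column i of H is the binary representation of i, so the syndrome is the binary index of the flipped bit.
Read s = 0010 with s[0] as LSB: 0·2^0 + 0·2^1 + 1·2^2 + 0·2^3 = 4.
Error is at bit position 4.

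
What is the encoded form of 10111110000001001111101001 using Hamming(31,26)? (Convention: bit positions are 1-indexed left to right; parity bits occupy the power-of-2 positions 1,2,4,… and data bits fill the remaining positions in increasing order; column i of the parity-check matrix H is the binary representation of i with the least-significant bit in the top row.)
Codeword c = d · G (mod 2), d = 10111110000001001111101001:
  c[0] = d·G[:,0] = (10111110000001001111101001)·(11011010101101010101010101) mod 2 = 1+0+0+1+1+0+1+0+0+0+0+0+0+1+0+0+0+1+0+1+0+0+0+0+0+1 mod 2 = 0
  c[1] = d·G[:,1] = (10111110000001001111101001)·(10110110011011001100110011) mod 2 = 1+0+1+1+0+1+1+0+0+0+0+0+0+1+0+0+1+1+0+0+1+0+0+0+0+1 mod 2 = 0
  c[2] = d·G[:,2] = (10111110000001001111101001)·(10000000000000000000000000) mod 2 = 1+0+0+0+0+0+0+0+0+0+0+0+0+0+0+0+0+0+0+0+0+0+0+0+0+0 mod 2 = 1
  c[3] = d·G[:,3] = (10111110000001001111101001)·(01110001111000111100001111) mod 2 = 0+0+1+1+0+0+0+0+0+0+0+0+0+0+0+0+1+1+0+0+0+0+1+0+0+1 mod 2 = 0
  c[4] = d·G[:,4] = (10111110000001001111101001)·(01000000000000000000000000) mod 2 = 0+0+0+0+0+0+0+0+0+0+0+0+0+0+0+0+0+0+0+0+0+0+0+0+0+0 mod 2 = 0
  c[5] = d·G[:,5] = (10111110000001001111101001)·(00100000000000000000000000) mod 2 = 0+0+1+0+0+0+0+0+0+0+0+0+0+0+0+0+0+0+0+0+0+0+0+0+0+0 mod 2 = 1
  c[6] = d·G[:,6] = (10111110000001001111101001)·(00010000000000000000000000) mod 2 = 0+0+0+1+0+0+0+0+0+0+0+0+0+0+0+0+0+0+0+0+0+0+0+0+0+0 mod 2 = 1
  c[7] = d·G[:,7] = (10111110000001001111101001)·(00001111111000000011111111) mod 2 = 0+0+0+0+1+1+1+0+0+0+0+0+0+0+0+0+0+0+1+1+1+0+1+0+0+1 mod 2 = 0
  c[8] = d·G[:,8] = (10111110000001001111101001)·(00001000000000000000000000) mod 2 = 0+0+0+0+1+0+0+0+0+0+0+0+0+0+0+0+0+0+0+0+0+0+0+0+0+0 mod 2 = 1
  c[9] = d·G[:,9] = (10111110000001001111101001)·(00000100000000000000000000) mod 2 = 0+0+0+0+0+1+0+0+0+0+0+0+0+0+0+0+0+0+0+0+0+0+0+0+0+0 mod 2 = 1
  c[10] = d·G[:,10] = (10111110000001001111101001)·(00000010000000000000000000) mod 2 = 0+0+0+0+0+0+1+0+0+0+0+0+0+0+0+0+0+0+0+0+0+0+0+0+0+0 mod 2 = 1
  c[11] = d·G[:,11] = (10111110000001001111101001)·(00000001000000000000000000) mod 2 = 0+0+0+0+0+0+0+0+0+0+0+0+0+0+0+0+0+0+0+0+0+0+0+0+0+0 mod 2 = 0
  c[12] = d·G[:,12] = (10111110000001001111101001)·(00000000100000000000000000) mod 2 = 0+0+0+0+0+0+0+0+0+0+0+0+0+0+0+0+0+0+0+0+0+0+0+0+0+0 mod 2 = 0
  c[13] = d·G[:,13] = (10111110000001001111101001)·(00000000010000000000000000) mod 2 = 0+0+0+0+0+0+0+0+0+0+0+0+0+0+0+0+0+0+0+0+0+0+0+0+0+0 mod 2 = 0
  c[14] = d·G[:,14] = (10111110000001001111101001)·(00000000001000000000000000) mod 2 = 0+0+0+0+0+0+0+0+0+0+0+0+0+0+0+0+0+0+0+0+0+0+0+0+0+0 mod 2 = 0
  c[15] = d·G[:,15] = (10111110000001001111101001)·(00000000000111111111111111) mod 2 = 0+0+0+0+0+0+0+0+0+0+0+0+0+1+0+0+1+1+1+1+1+0+1+0+0+1 mod 2 = 0
  c[16] = d·G[:,16] = (10111110000001001111101001)·(00000000000100000000000000) mod 2 = 0+0+0+0+0+0+0+0+0+0+0+0+0+0+0+0+0+0+0+0+0+0+0+0+0+0 mod 2 = 0
  c[17] = d·G[:,17] = (10111110000001001111101001)·(00000000000010000000000000) mod 2 = 0+0+0+0+0+0+0+0+0+0+0+0+0+0+0+0+0+0+0+0+0+0+0+0+0+0 mod 2 = 0
  c[18] = d·G[:,18] = (10111110000001001111101001)·(00000000000001000000000000) mod 2 = 0+0+0+0+0+0+0+0+0+0+0+0+0+1+0+0+0+0+0+0+0+0+0+0+0+0 mod 2 = 1
  c[19] = d·G[:,19] = (10111110000001001111101001)·(00000000000000100000000000) mod 2 = 0+0+0+0+0+0+0+0+0+0+0+0+0+0+0+0+0+0+0+0+0+0+0+0+0+0 mod 2 = 0
  c[20] = d·G[:,20] = (10111110000001001111101001)·(00000000000000010000000000) mod 2 = 0+0+0+0+0+0+0+0+0+0+0+0+0+0+0+0+0+0+0+0+0+0+0+0+0+0 mod 2 = 0
  c[21] = d·G[:,21] = (10111110000001001111101001)·(00000000000000001000000000) mod 2 = 0+0+0+0+0+0+0+0+0+0+0+0+0+0+0+0+1+0+0+0+0+0+0+0+0+0 mod 2 = 1
  c[22] = d·G[:,22] = (10111110000001001111101001)·(00000000000000000100000000) mod 2 = 0+0+0+0+0+0+0+0+0+0+0+0+0+0+0+0+0+1+0+0+0+0+0+0+0+0 mod 2 = 1
  c[23] = d·G[:,23] = (10111110000001001111101001)·(00000000000000000010000000) mod 2 = 0+0+0+0+0+0+0+0+0+0+0+0+0+0+0+0+0+0+1+0+0+0+0+0+0+0 mod 2 = 1
  c[24] = d·G[:,24] = (10111110000001001111101001)·(00000000000000000001000000) mod 2 = 0+0+0+0+0+0+0+0+0+0+0+0+0+0+0+0+0+0+0+1+0+0+0+0+0+0 mod 2 = 1
  c[25] = d·G[:,25] = (10111110000001001111101001)·(00000000000000000000100000) mod 2 = 0+0+0+0+0+0+0+0+0+0+0+0+0+0+0+0+0+0+0+0+1+0+0+0+0+0 mod 2 = 1
  c[26] = d·G[:,26] = (10111110000001001111101001)·(00000000000000000000010000) mod 2 = 0+0+0+0+0+0+0+0+0+0+0+0+0+0+0+0+0+0+0+0+0+0+0+0+0+0 mod 2 = 0
  c[27] = d·G[:,27] = (10111110000001001111101001)·(00000000000000000000001000) mod 2 = 0+0+0+0+0+0+0+0+0+0+0+0+0+0+0+0+0+0+0+0+0+0+1+0+0+0 mod 2 = 1
  c[28] = d·G[:,28] = (10111110000001001111101001)·(00000000000000000000000100) mod 2 = 0+0+0+0+0+0+0+0+0+0+0+0+0+0+0+0+0+0+0+0+0+0+0+0+0+0 mod 2 = 0
  c[29] = d·G[:,29] = (10111110000001001111101001)·(00000000000000000000000010) mod 2 = 0+0+0+0+0+0+0+0+0+0+0+0+0+0+0+0+0+0+0+0+0+0+0+0+0+0 mod 2 = 0
  c[30] = d·G[:,30] = (10111110000001001111101001)·(00000000000000000000000001) mod 2 = 0+0+0+0+0+0+0+0+0+0+0+0+0+0+0+0+0+0+0+0+0+0+0+0+0+1 mod 2 = 1
Codeword = 0010011011100000001001111101001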